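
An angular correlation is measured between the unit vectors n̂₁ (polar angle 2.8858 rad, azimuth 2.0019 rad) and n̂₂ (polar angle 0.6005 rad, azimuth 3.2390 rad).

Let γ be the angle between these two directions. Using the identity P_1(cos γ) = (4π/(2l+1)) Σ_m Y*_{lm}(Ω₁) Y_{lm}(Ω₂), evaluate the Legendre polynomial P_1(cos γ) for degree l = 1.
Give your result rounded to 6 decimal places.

-0.751382

Term-by-term m-sum for l=1 (normalisation 4π/3 = 4.188790):
  m=-1: (-0.03653 + 0.07942j) × (-0.19430 + 0.01899j) = 0.00559 - 0.01612j  (running Σ = 0.00559 - 0.01612j)
  m=0: (-0.47270 + 0.00000j) × (0.40312 + 0.00000j) = -0.19056 + 0.00000j  (running Σ = -0.18497 - 0.01612j)
  m=1: (0.03653 + 0.07942j) × (0.19430 + 0.01899j) = 0.00559 + 0.01612j  (running Σ = -0.17938 + 0.00000j)
Accumulated sum -0.17938 + 0.00000j; after 4π/(2l+1) scaling, -0.75138 + 0.00000j ⇒ P_1 = -0.751382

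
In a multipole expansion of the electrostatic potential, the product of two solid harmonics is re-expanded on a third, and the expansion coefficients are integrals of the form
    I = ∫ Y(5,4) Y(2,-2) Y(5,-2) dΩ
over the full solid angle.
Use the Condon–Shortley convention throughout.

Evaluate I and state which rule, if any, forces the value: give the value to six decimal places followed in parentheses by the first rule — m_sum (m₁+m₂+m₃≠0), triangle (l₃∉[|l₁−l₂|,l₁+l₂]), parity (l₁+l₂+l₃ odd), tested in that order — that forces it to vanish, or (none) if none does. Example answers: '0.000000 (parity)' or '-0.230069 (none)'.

m-sum 0 ✓  L=12 even ✓  3≤5≤7 ✓
Π(2lᵢ+1) = 11×5×11 = 605
triangle coeff Δ(5,2,5) = 1/38610
Σ_t [0,2]: t=0:+1/2880 t=1:−1/576 t=2:+1/2880 = -1/960
(3j)²=10/429 [(5 2 5; 0 0 0)], sign=+1
Σ_t [0,0]: t=0:+1/20160 = 1/20160
(3j)²=12/715 [(5 2 5; 4 -2 -2)], sign=-1
⇒ 4πI² = 40/169
I = (-1)√(40/169/(4π)) = -0.13724032
No selection rule forces the value: the integral is nonzero (none).

-0.137240 (none)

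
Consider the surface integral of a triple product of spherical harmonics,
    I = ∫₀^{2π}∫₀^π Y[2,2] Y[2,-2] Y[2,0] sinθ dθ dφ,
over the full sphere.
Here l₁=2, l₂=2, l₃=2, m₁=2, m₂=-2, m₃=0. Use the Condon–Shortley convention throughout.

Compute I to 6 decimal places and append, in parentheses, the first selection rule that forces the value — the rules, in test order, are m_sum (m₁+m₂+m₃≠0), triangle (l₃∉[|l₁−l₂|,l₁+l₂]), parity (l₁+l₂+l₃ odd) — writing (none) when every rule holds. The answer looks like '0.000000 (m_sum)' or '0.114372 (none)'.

-0.180224 (none)

m-sum 0 ✓  L=6 even ✓  0≤2≤4 ✓
Π(2lᵢ+1) = 5×5×5 = 125
triangle coeff Δ(2,2,2) = 1/630
Σ_t [0,2]: t=0:+1/8 t=1:−1/1 t=2:+1/8 = -3/4
(3j)²=2/35 [(2 2 2; 0 0 0)], sign=-1
Σ_t [0,0]: t=0:+1/8 = 1/8
(3j)²=2/35 [(2 2 2; 2 -2 0)], sign=+1
⇒ 4πI² = 20/49
I = (-1)√(20/49/(4π)) = -0.18022375
No selection rule forces the value: the integral is nonzero (none).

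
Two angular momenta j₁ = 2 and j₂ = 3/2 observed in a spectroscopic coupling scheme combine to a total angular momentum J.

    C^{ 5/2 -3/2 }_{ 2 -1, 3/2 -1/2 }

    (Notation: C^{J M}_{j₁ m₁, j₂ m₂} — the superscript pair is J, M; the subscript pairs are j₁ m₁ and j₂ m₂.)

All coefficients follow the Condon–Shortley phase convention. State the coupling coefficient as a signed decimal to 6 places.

triangle: 1!·3!·2!/7! = 12/5040
(j±m)!: 1!·3!·1!·2!·1!·4! = 288
prefactor² = (2J+1)·Δ·N² = 144/35
  k=0: +1/(0!·1!·3!·1!·0!·1!) = 1/6
  k=1: −1/(1!·0!·2!·0!·1!·2!) = -1/4
Σ = -1/12  ⇒  CG² = 144/35·(-1/12)² = 1/35
CG = −√(1/35) = -0.169031

-0.169031  (= −√(1/35))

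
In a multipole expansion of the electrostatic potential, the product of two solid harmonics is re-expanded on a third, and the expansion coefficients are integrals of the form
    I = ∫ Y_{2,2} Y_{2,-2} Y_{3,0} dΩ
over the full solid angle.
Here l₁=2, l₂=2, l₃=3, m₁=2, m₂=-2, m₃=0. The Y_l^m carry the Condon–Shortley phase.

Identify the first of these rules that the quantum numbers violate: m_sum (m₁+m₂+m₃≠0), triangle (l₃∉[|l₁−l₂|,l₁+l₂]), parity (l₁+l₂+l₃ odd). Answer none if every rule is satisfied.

parity

Σmᵢ = 0  ✓
l₃∈[|l₁−l₂|,l₁+l₂]=[0,4], have l₃=3  ✓
Σlᵢ = 7 ⇒ odd  ✗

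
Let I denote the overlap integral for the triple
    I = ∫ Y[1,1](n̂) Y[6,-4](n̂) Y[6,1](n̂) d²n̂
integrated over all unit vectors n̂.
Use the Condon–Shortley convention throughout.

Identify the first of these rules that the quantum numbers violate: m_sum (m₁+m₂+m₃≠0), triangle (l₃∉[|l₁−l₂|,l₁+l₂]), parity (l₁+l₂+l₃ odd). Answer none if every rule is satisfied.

m_sum

m₁+m₂+m₃ = 1 − 4 + 1 = -2  ✗
triangle: |1−6|=5 ≤ l₃=6 ≤ 1+6=7
parity: l₁+l₂+l₃ = 13 is odd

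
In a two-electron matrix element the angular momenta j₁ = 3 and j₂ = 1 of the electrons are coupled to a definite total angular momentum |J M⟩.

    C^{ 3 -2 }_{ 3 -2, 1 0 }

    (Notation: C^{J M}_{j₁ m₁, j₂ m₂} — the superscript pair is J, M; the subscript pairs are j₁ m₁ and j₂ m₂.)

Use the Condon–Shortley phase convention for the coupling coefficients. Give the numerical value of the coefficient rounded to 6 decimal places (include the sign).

−√(1/3) = -0.577350

j₁+j₂−J=1  J+j₁−j₂=5  J−j₁+j₂=1  j₁+j₂+J+1=8
(j₁±m₁, j₂±m₂, J±M) = (1,5,1,1,1,5)
P² = 300
sum k=0..1:
  [0] +1/120 = 1/120
  [1] −1/24 = -1/24
S = -1/30
C² = P²·S² = 1/3 ; C = -0.577350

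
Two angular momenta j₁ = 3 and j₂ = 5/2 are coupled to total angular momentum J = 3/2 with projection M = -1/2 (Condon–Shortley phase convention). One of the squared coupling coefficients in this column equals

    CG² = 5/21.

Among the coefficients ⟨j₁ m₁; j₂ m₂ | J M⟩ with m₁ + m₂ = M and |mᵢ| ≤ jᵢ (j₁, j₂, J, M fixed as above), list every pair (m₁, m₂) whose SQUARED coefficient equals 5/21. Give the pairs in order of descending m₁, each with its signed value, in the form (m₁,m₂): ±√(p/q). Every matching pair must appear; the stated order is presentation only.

Admissible pairs with m₁+m₂ = M = -1/2: (-3,5/2), (-2,3/2), (-1,1/2), (0,-1/2), (1,-3/2), (2,-5/2)
  (m₁,m₂)=(2,-5/2): CG² = 5/21, CG = +√(5/21)   ← matches the target
  (m₁,m₂)=(1,-3/2): CG² = 7/30, CG = −√(7/30)
  (m₁,m₂)=(0,-1/2): CG² = 4/35, CG = +√(4/35)
  (m₁,m₂)=(-1,1/2): CG² = 1/105, CG = −√(1/105)
  (m₁,m₂)=(-2,3/2): CG² = 1/21, CG = −√(1/21)
  (m₁,m₂)=(-3,5/2): CG² = 5/14, CG = +√(5/14)
Pairs with CG² = 5/21: (2,-5/2): +√(5/21)

(2,-5/2): +√(5/21)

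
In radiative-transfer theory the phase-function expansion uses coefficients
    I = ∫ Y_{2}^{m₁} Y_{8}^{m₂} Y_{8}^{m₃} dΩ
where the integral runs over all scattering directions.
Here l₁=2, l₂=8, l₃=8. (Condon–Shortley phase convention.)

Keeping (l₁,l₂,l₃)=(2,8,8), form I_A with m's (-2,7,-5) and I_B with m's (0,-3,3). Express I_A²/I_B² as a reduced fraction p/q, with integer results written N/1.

14/15

Shared (l₁,l₂,l₃)=(2,8,8): N and (l;000)² cancel in I_A²/I_B².
A: Δ = 2!·2!·14!/19! = 1/348840; Racah Σ t=2..2: t=2:+1/24908083200 = 1/24908083200; ⇒ 3j(2 8 8; -2 7 -5)² = 7/1292, sgn -1
B: Δ = 2!·2!·14!/19! = 1/348840; Racah Σ t=0..2: t=0:+1/174182400 t=1:−1/87091200 t=2:+1/958003200 = -1/212889600; ⇒ 3j(2 8 8; 0 -3 3)² = 15/2584, sgn +1
I_A²/I_B² = (7/1292)/(15/2584) = 14/15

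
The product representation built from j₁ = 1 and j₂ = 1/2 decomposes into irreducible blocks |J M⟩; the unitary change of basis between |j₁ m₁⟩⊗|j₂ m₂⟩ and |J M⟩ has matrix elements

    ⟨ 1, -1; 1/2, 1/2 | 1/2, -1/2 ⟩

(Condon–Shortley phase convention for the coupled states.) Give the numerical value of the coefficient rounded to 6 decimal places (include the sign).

-0.816497

j₁+j₂−J=1  J+j₁−j₂=1  J−j₁+j₂=0  j₁+j₂+J+1=3
(j₁±m₁, j₂±m₂, J±M) = (0,2,1,0,0,1)
P² = 2/3
sum k=1..1:
  [1] −1/1 = -1
S = -1
C² = P²·S² = 2/3 ; C = -0.816497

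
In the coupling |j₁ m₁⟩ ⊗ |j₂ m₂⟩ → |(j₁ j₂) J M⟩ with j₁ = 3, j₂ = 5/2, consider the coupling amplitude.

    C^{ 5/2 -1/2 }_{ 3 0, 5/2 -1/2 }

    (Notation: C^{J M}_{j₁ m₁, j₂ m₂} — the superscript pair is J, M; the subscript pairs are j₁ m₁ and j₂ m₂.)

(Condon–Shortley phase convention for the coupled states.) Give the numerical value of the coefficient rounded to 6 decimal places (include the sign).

√[6·3!3!2!/9! · 3!3!2!3!2!3!] = √(216/35)
  +(−1)^0/∏(0,3,3,2,0,0)! = 1/72  (running 1/72)
  +(−1)^1/∏(1,2,2,1,1,1)! = -1/4  (running -17/72)
  +(−1)^2/∏(2,1,1,0,2,2)! = 1/8  (running -1/9)
⟨..|..⟩ = √(216/35)·(-1/9) = -0.276026

-0.276026  (= −√(8/105))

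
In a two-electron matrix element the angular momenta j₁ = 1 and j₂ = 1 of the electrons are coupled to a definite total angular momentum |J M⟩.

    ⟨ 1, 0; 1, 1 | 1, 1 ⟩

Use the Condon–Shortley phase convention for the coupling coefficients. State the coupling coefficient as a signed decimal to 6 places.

−√(1/2) = -0.707107

triangle: 1!*1!*1!/4! = 1/24
(j±m)!: 1!*1!*2!*0!*2!*0! = 4
prefactor² = (2J+1)*Δ*N² = 1/2
  k=1: −1/(1!*0!*0!*1!*1!*0!) = -1
Σ = -1  ⇒  CG² = 1/2*(-1)² = 1/2
CG = −√(1/2) = -0.707107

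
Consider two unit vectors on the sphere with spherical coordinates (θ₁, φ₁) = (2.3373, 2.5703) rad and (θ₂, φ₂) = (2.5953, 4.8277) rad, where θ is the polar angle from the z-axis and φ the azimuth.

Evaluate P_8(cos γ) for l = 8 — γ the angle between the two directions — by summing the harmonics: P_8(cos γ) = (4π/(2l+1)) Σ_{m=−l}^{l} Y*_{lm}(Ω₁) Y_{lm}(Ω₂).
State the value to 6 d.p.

Expand P_8 via completeness: Σ_{m} conj(Y_{8,m}) at Ω₁ times Y_{8,m} at Ω₂ —
  [-8]  conj(Y_{8,-8})(Ω₁) = -0.00529 + 0.03699j ; Y_{8,-8}(Ω₂) = 0.00165 - 0.00218j ; Δ = 0.00007 + 0.00007j
  [-7]  conj(Y_{8,-7})(Ω₁) = -0.09417 + 0.10883j ; Y_{8,-7}(Ω₂) = 0.01300 + 0.01244j ; Δ = -0.00258 + 0.00024j
  [-6]  conj(Y_{8,-6})(Ω₁) = -0.31363 + 0.09228j ; Y_{8,-6}(Ω₂) = -0.05672 + 0.04699j ; Δ = 0.01345 - 0.01997j
  [-5]  conj(Y_{8,-5})(Ω₁) = -0.44264 - 0.12975j ; Y_{8,-5}(Ω₂) = -0.11398 - 0.17529j ; Δ = 0.02771 + 0.09238j
  [-4]  conj(Y_{8,-4})(Ω₁) = -0.21103 - 0.24336j ; Y_{8,-4}(Ω₂) = 0.36778 - 0.18278j ; Δ = -0.12210 - 0.05093j
  [-3]  conj(Y_{8,-3})(Ω₁) = 0.01555 + 0.10796j ; Y_{8,-3}(Ω₂) = 0.17054 + 0.47317j ; Δ = -0.04843 + 0.02577j
  [-2]  conj(Y_{8,-2})(Ω₁) = -0.15974 + 0.34996j ; Y_{8,-2}(Ω₂) = -0.21356 + 0.05014j ; Δ = 0.01657 - 0.08275j
  [-1]  conj(Y_{8,-1})(Ω₁) = -0.05988 + 0.03849j ; Y_{8,-1}(Ω₂) = 0.03635 + 0.31380j ; Δ = -0.01426 - 0.01739j
  [+0]  conj(Y_{8,0})(Ω₁) = 0.36316 + 0.00000j ; Y_{8,0}(Ω₂) = -0.33876 + 0.00000j ; Δ = -0.12302 + 0.00000j
  [+1]  conj(Y_{8,1})(Ω₁) = 0.05988 + 0.03849j ; Y_{8,1}(Ω₂) = -0.03635 + 0.31380j ; Δ = -0.01426 + 0.01739j
  [+2]  conj(Y_{8,2})(Ω₁) = -0.15974 - 0.34996j ; Y_{8,2}(Ω₂) = -0.21356 - 0.05014j ; Δ = 0.01657 + 0.08275j
  [+3]  conj(Y_{8,3})(Ω₁) = -0.01555 + 0.10796j ; Y_{8,3}(Ω₂) = -0.17054 + 0.47317j ; Δ = -0.04843 - 0.02577j
  [+4]  conj(Y_{8,4})(Ω₁) = -0.21103 + 0.24336j ; Y_{8,4}(Ω₂) = 0.36778 + 0.18278j ; Δ = -0.12210 + 0.05093j
  [+5]  conj(Y_{8,5})(Ω₁) = 0.44264 - 0.12975j ; Y_{8,5}(Ω₂) = 0.11398 - 0.17529j ; Δ = 0.02771 - 0.09238j
  [+6]  conj(Y_{8,6})(Ω₁) = -0.31363 - 0.09228j ; Y_{8,6}(Ω₂) = -0.05672 - 0.04699j ; Δ = 0.01345 + 0.01997j
  [+7]  conj(Y_{8,7})(Ω₁) = 0.09417 + 0.10883j ; Y_{8,7}(Ω₂) = -0.01300 + 0.01244j ; Δ = -0.00258 - 0.00024j
  [+8]  conj(Y_{8,8})(Ω₁) = -0.00529 - 0.03699j ; Y_{8,8}(Ω₂) = 0.00165 + 0.00218j ; Δ = 0.00007 - 0.00007j
Accumulated sum -0.38214 + 0.00000j; after 4π/(2l+1) scaling, -0.28248 + 0.00000j ⇒ P_8 = -0.282477

-0.282477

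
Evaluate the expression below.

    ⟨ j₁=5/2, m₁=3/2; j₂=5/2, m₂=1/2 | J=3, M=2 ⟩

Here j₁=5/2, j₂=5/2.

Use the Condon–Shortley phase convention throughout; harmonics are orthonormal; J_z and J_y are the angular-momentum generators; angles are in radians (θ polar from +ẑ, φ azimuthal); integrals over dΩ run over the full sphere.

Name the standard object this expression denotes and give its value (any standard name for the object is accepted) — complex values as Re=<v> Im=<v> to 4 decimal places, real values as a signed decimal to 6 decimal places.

Clebsch–Gordan coefficient, −√(1/12) ≈ -0.288675

This is a Clebsch–Gordan (vector-coupling) coefficient.
j₁+j₂−J=2  J+j₁−j₂=3  J−j₁+j₂=3  j₁+j₂+J+1=9
(j₁±m₁, j₂±m₂, J±M) = (4,1,3,2,5,1)
P² = 48
sum k=0..1:
  [0] +1/24 = 1/24
  [1] −1/12 = -1/12
S = -1/24
C² = P²·S² = 1/12 ; C = -0.288675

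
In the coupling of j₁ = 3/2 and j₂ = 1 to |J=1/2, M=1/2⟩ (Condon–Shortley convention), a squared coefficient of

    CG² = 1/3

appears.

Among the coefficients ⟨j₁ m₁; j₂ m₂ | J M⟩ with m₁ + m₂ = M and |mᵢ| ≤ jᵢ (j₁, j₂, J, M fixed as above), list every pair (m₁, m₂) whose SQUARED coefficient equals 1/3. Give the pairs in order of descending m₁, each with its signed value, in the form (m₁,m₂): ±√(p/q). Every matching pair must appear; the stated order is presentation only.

Admissible pairs with m₁+m₂ = M = 1/2: (-1/2,1), (1/2,0), (3/2,-1)
  (m₁,m₂)=(3/2,-1): CG² = 1/2, CG = +√(1/2)
  (m₁,m₂)=(1/2,0): CG² = 1/3, CG = −√(1/3)   ← matches the target
  (m₁,m₂)=(-1/2,1): CG² = 1/6, CG = +√(1/6)
Pairs with CG² = 1/3: (1/2,0): −√(1/3)

(1/2,0): −√(1/3)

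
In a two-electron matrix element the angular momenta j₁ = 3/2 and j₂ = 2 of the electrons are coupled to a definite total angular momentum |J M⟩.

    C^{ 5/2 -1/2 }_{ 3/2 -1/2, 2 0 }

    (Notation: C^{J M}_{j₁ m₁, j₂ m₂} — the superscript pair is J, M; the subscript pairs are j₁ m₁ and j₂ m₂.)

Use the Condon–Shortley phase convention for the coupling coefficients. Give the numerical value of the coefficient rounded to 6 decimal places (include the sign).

triangle: 1!×2!×3!/7! = 12/5040
(j±m)!: 1!×2!×2!×2!×2!×3! = 96
prefactor² = (2J+1)×Δ×N² = 48/35
  k=0: +1/(0!×1!×2!×2!×0!×1!) = 1/4
  k=1: −1/(1!×0!×1!×1!×1!×2!) = -1/2
Σ = -1/4  ⇒  CG² = 48/35×(-1/4)² = 3/35
CG = −√(3/35) = -0.292770

-0.292770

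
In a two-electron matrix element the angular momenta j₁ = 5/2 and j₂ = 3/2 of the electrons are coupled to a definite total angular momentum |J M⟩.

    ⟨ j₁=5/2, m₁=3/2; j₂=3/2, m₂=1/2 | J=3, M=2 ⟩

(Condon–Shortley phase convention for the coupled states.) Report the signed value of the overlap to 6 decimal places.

j₁+j₂−J=1  J+j₁−j₂=4  J−j₁+j₂=2  j₁+j₂+J+1=8
(j₁±m₁, j₂±m₂, J±M) = (4,1,2,1,5,1)
P² = 48
sum k=0..1:
  [0] +1/12 = 1/12
  [1] −1/24 = -1/24
S = 1/24
C² = P²·S² = 1/12 ; C = +0.288675

+√(1/12) ≈ +0.288675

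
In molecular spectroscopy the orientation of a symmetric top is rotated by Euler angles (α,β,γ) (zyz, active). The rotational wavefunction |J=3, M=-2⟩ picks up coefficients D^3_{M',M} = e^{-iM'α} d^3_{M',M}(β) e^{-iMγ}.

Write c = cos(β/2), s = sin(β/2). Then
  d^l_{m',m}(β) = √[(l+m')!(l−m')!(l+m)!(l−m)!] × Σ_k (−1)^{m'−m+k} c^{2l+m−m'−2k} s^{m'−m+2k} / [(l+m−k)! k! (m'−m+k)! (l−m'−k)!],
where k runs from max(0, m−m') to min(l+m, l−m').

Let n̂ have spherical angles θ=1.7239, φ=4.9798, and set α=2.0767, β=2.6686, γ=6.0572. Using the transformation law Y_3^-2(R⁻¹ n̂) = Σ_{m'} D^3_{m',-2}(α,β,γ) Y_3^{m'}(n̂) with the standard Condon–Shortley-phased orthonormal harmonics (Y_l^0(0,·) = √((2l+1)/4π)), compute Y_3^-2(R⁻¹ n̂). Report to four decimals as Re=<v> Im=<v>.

Re=-0.1638 Im=0.2275

Need the full column D^3_{m',-2} for m'=−3..3 at α=2.0767, β=2.6686, γ=6.0572.
cos(β/2)=0.234298, sin(β/2)=0.972165
d^3_{-3,-2}: single k=1 term ⇒ +0.001681;  D = +0.001471-0.000814i
d^3_{-2,-2}: k∈[0..1] ⇒ +0.000165 -0.014240 = -0.014075;  D = +0.011926+0.007475i
d^3_{-1,-2}: k∈[0..1] ⇒ -0.002171 +0.074740 = +0.072570;  D = -0.003912+0.072464i
d^3_{0,-2}: k∈[0..1] ⇒ +0.015600 -0.268570 = -0.252970;  D = -0.227569+0.110482i
d^3_{1,-2}: k∈[0..1] ⇒ -0.074740 +0.643381 = +0.568640;  D = -0.465131-0.327116i
d^3_{2,-2}: k∈[0..1] ⇒ +0.245170 -0.844189 = -0.599019;  D = +0.063984-0.595592i
d^3_{3,-2}: single k=0 term ⇒ -0.498361;  D = -0.459236+0.193559i
Y_3^{m'}(θ=1.7239,φ=4.9798) and Σ D·Y over m':
  (+0.0015-0.0008i)·(-0.2895-0.2800i)  (+0.0119+0.0075i)·(+0.1310-0.0776i)  (-0.0039+0.0725i)·(-0.0746-0.2722i)  (-0.2276+0.1105i)·(+0.1641+0.0000i)  (-0.4651-0.3271i)·(+0.0746-0.2722i)  (+0.0640-0.5956i)·(+0.1310+0.0776i)  (-0.4592+0.1936i)·(+0.2895-0.2800i)
Y_3^-2(R⁻¹ n̂) = -0.163768+0.227458i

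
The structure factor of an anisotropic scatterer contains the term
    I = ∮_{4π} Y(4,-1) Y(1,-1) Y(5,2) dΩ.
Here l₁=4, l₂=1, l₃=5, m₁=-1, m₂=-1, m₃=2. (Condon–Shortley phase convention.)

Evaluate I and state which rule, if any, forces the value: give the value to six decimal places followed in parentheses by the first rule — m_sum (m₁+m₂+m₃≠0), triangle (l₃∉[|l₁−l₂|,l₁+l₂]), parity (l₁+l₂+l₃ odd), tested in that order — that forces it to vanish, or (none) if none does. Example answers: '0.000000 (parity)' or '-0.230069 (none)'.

m-sum 0 ✓  L=10 even ✓  3≤5≤5 ✓
Π(2lᵢ+1) = 9×3×11 = 297
triangle coeff Δ(4,1,5) = 1/495
Σ_t [0,0]: t=0:+1/576 = 1/576
(3j)²=5/99 [(4 1 5; 0 0 0)], sign=-1
Σ_t [0,0]: t=0:+1/1440 = 1/1440
(3j)²=7/165 [(4 1 5; -1 -1 2)], sign=-1
⇒ 4πI² = 7/11
I = (+1)√(7/11/(4π)) = 0.22503380
No selection rule forces the value: the integral is nonzero (none).

0.225034 (none)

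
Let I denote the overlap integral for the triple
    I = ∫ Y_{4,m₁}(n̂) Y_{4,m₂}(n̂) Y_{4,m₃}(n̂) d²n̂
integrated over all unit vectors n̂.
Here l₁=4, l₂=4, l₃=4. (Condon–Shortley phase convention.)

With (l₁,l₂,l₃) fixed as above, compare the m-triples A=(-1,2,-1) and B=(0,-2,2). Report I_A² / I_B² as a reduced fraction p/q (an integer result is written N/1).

Shared (l₁,l₂,l₃)=(4,4,4): N and (l;000)² cancel in I_A²/I_B².
A: Δ = 4!·4!·4!/13! = 1/450450; Racah Σ t=2..4: t=2:+1/576 t=3:−1/144 t=4:+1/576 = -1/288; ⇒ 3j(4 4 4; -1 2 -1)² = 20/1001, sgn +1
B: Δ = 4!·4!·4!/13! = 1/450450; Racah Σ t=0..2: t=0:+1/2304 t=1:−1/216 t=2:+1/384 = -11/6912; ⇒ 3j(4 4 4; 0 -2 2)² = 11/1638, sgn -1
I_A²/I_B² = (20/1001)/(11/1638) = 360/121

360/121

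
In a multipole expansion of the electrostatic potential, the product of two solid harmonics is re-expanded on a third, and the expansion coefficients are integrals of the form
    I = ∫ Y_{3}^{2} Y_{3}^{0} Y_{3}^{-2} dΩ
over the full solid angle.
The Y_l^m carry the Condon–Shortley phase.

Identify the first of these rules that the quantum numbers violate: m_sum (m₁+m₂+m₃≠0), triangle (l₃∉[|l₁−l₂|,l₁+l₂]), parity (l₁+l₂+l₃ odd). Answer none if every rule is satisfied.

parity

m₁+m₂+m₃ = 2 + 0 − 2 = 0  ✓
triangle: |3−3|=0 ≤ l₃=3 ≤ 3+3=6  ✓
parity: l₁+l₂+l₃ = 9 is odd  ✗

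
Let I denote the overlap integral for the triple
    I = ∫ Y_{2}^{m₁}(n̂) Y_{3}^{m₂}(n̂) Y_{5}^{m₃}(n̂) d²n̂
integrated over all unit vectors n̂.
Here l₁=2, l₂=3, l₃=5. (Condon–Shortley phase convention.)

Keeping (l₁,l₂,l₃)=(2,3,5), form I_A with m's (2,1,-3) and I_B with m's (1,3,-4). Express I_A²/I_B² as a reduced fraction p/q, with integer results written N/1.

5/6

Shared (l₁,l₂,l₃)=(2,3,5): N and (l;000)² cancel in I_A²/I_B².
A: Δ = 0!·4!·6!/11! = 1/2310; Racah Σ t=0..0: t=0:+1/1152 = 1/1152; ⇒ 3j(2 3 5; 2 1 -3)² = 1/33, sgn +1
B: Δ = 0!·4!·6!/11! = 1/2310; Racah Σ t=0..0: t=0:+1/4320 = 1/4320; ⇒ 3j(2 3 5; 1 3 -4)² = 2/55, sgn -1
I_A²/I_B² = (1/33)/(2/55) = 5/6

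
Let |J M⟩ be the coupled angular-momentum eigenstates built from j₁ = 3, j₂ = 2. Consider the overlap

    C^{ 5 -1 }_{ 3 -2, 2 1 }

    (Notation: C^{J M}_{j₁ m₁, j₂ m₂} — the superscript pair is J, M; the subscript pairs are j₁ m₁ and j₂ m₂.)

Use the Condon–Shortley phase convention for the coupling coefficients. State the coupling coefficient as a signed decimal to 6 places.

+√(4/35) = +0.338062

√[11·0!6!4!/11! · 1!5!3!1!4!6!] = √(414720/7)
  +(−1)^0/∏(0,0,5,3,1,1)! = 1/720  (running 1/720)
⟨..|..⟩ = √(414720/7)·(1/720) = +0.338062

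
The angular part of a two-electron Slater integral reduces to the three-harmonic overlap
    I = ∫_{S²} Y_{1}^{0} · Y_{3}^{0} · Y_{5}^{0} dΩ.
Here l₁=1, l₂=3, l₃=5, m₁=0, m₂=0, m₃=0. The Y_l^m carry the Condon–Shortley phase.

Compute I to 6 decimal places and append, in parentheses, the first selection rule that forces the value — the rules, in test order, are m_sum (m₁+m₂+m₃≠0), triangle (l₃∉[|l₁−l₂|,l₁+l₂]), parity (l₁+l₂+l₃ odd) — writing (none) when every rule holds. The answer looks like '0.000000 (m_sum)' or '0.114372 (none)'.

triangle: need 2≤l₃≤4, have 5; I=0

0.000000 (triangle)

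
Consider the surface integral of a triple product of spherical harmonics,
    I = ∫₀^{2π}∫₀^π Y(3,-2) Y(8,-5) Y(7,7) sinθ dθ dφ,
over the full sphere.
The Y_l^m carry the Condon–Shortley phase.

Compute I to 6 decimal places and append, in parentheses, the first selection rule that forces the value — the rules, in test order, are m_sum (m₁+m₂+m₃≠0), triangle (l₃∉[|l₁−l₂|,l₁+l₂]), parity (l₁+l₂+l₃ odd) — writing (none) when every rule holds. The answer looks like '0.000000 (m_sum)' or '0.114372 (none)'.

Rules hold: Σm=0, L=18 even, 5≤7≤11.
N = 7·17·15 = 1785
Δ = 4!·2!·12!/19! = 1/5290740
Racah Σ t=1..3: t=1:−1/7257600 t=2:+1/2073600 t=3:−1/7257600 = 1/4838400
⇒ 3j(3 8 7; 0 0 0)² = 252/20995, sgn -1
Racah Σ t=3..3: t=3:−1/5748019200 = -1/5748019200
⇒ 3j(3 8 7; -2 -5 7)² = 13/5814, sgn -1
4πI² = N·(3j₀)²·(3jₘ)² = 294/6137
I = +1·√(0.0479061/4π) = 0.06174342
No selection rule forces the value: the integral is nonzero (none).

0.061743 (none)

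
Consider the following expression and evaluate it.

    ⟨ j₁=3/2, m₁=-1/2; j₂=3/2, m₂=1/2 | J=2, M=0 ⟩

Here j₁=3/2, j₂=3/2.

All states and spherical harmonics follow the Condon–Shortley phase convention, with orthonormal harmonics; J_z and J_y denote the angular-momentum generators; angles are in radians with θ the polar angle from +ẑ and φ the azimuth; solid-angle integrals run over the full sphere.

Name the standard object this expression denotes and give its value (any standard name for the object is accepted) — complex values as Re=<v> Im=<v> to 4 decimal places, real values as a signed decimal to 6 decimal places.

Clebsch–Gordan coefficient, −√(1/4) ≈ -0.500000

This is a Clebsch–Gordan (vector-coupling) coefficient.
√[5·1!2!2!/6! · 1!2!2!1!2!2!] = √(4/9)
  +(−1)^0/∏(0,1,2,2,0,0)! = 1/4  (running 1/4)
  +(−1)^1/∏(1,0,1,1,1,1)! = -1  (running -3/4)
⟨..|..⟩ = √(4/9)·(-3/4) = -0.500000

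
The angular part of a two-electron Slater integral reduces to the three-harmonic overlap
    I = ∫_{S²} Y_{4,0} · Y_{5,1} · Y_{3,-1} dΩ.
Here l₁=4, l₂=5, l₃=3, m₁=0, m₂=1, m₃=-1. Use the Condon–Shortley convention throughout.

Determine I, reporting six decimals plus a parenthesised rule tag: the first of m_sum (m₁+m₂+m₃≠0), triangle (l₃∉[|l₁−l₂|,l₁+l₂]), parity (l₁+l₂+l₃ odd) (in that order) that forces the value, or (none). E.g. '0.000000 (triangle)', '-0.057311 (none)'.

-0.086020 (none)

Checks pass: Σm=0; 12 even; l₃=3∈[1,9].
(2·4+1)(2·5+1)(2·3+1) = 693
Δ: 6! 2! 4! / 13! → 1/180180
sum: t=2:+1/576 t=3:−1/144 t=4:+1/576 = -1/288
3j²(4 5 3; 0 0 0) = Δ·Π!·Σ² = 20/1001  (sign +1)
sum: t=2:+1/2304 t=3:−1/216 t=4:+1/384 = -11/6912
3j²(4 5 3; 0 1 -1) = Δ·Π!·Σ² = 11/1638  (sign -1)
combine: 4πI² = 693·20/1001·11/1638 = 110/1183
take √, sign -1: I = -0.08601992
No selection rule forces the value: the integral is nonzero (none).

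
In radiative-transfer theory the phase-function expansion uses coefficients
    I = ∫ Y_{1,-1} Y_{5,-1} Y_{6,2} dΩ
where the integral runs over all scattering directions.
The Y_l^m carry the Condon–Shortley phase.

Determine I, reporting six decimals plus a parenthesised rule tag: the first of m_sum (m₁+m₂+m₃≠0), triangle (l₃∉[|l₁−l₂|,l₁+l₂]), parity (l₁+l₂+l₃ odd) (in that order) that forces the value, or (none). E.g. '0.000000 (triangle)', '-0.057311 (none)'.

0.216205 (none)

Checks pass: Σm=0; 12 even; l₃=6∈[4,6].
(2·1+1)(2·5+1)(2·6+1) = 429
Δ: 0! 2! 10! / 13! → 1/858
sum: t=0:+1/14400 = 1/14400
3j²(1 5 6; 0 0 0) = Δ·Π!·Σ² = 6/143  (sign +1)
sum: t=0:+1/34560 = 1/34560
3j²(1 5 6; -1 -1 2) = Δ·Π!·Σ² = 14/429  (sign +1)
combine: 4πI² = 429·6/143·14/429 = 84/143
take √, sign +1: I = 0.21620548
No selection rule forces the value: the integral is nonzero (none).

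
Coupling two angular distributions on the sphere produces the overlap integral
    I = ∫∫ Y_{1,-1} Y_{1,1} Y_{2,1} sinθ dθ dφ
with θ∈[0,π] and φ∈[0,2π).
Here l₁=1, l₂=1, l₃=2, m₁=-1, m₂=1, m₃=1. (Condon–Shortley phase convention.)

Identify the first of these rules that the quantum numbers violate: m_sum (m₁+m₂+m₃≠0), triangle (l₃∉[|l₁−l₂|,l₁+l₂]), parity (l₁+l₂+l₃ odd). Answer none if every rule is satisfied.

m_sum

Σmᵢ = 1  ✗
l₃∈[|l₁−l₂|,l₁+l₂]=[0,2], have l₃=2
Σlᵢ = 4 ⇒ even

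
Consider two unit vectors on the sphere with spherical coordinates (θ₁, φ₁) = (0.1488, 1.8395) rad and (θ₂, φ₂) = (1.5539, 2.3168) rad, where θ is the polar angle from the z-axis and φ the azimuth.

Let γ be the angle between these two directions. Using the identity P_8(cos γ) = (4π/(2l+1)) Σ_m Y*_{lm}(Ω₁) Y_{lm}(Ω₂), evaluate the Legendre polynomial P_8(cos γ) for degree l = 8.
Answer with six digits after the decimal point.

0.081982

Term-by-term m-sum for l=8 (normalisation 4π/17 = 0.739198):
  [-8]  conj(Y_{8,-8})(Ω₁) = -0.00000 + 0.00000j ; Y_{8,-8}(Ω₂) = 0.48948 + 0.15958j ; Δ = -0.00000 + 0.00000j
  [-7]  conj(Y_{8,-7})(Ω₁) = 0.00000 + 0.00000j ; Y_{8,-7}(Ω₂) = -0.03038 + 0.01698j ; Δ = -0.00000 + 0.00000j
  [-6]  conj(Y_{8,-6})(Ω₁) = 0.00000 - 0.00005j ; Y_{8,-6}(Ω₂) = -0.08769 + 0.36407j ; Δ = 0.00002 + 0.00001j
  [-5]  conj(Y_{8,-5})(Ω₁) = -0.00065 + 0.00015j ; Y_{8,-5}(Ω₂) = -0.02283 - 0.03421j ; Δ = 0.00002 + 0.00002j
  [-4]  conj(Y_{8,-4})(Ω₁) = 0.00294 + 0.00542j ; Y_{8,-4}(Ω₂) = -0.33143 - 0.05266j ; Δ = -0.00069 - 0.00195j
  [-3]  conj(Y_{8,-3})(Ω₁) = 0.03021 - 0.02899j ; Y_{8,-3}(Ω₂) = 0.03468 - 0.02732j ; Δ = 0.00026 - 0.00183j
  [-2]  conj(Y_{8,-2})(Ω₁) = -0.17215 - 0.10259j ; Y_{8,-2}(Ω₂) = 0.02514 - 0.31843j ; Δ = -0.03699 + 0.05224j
  [-1]  conj(Y_{8,-1})(Ω₁) = -0.15888 + 0.57699j ; Y_{8,-1}(Ω₂) = 0.03084 + 0.03338j ; Δ = -0.02416 + 0.01249j
  [+0]  conj(Y_{8,0})(Ω₁) = 0.74337 + 0.00000j ; Y_{8,0}(Ω₂) = 0.31477 + 0.00000j ; Δ = 0.23399 + 0.00000j
  [+1]  conj(Y_{8,1})(Ω₁) = 0.15888 + 0.57699j ; Y_{8,1}(Ω₂) = -0.03084 + 0.03338j ; Δ = -0.02416 - 0.01249j
  [+2]  conj(Y_{8,2})(Ω₁) = -0.17215 + 0.10259j ; Y_{8,2}(Ω₂) = 0.02514 + 0.31843j ; Δ = -0.03699 - 0.05224j
  [+3]  conj(Y_{8,3})(Ω₁) = -0.03021 - 0.02899j ; Y_{8,3}(Ω₂) = -0.03468 - 0.02732j ; Δ = 0.00026 + 0.00183j
  [+4]  conj(Y_{8,4})(Ω₁) = 0.00294 - 0.00542j ; Y_{8,4}(Ω₂) = -0.33143 + 0.05266j ; Δ = -0.00069 + 0.00195j
  [+5]  conj(Y_{8,5})(Ω₁) = 0.00065 + 0.00015j ; Y_{8,5}(Ω₂) = 0.02283 - 0.03421j ; Δ = 0.00002 - 0.00002j
  [+6]  conj(Y_{8,6})(Ω₁) = 0.00000 + 0.00005j ; Y_{8,6}(Ω₂) = -0.08769 - 0.36407j ; Δ = 0.00002 - 0.00001j
  [+7]  conj(Y_{8,7})(Ω₁) = -0.00000 + 0.00000j ; Y_{8,7}(Ω₂) = 0.03038 + 0.01698j ; Δ = -0.00000 - 0.00000j
  [+8]  conj(Y_{8,8})(Ω₁) = -0.00000 - 0.00000j ; Y_{8,8}(Ω₂) = 0.48948 - 0.15958j ; Δ = -0.00000 - 0.00000j
Accumulated sum 0.11091 - 0.00000j; after 4π/(2l+1) scaling, 0.08198 - 0.00000j ⇒ P_8 = 0.081982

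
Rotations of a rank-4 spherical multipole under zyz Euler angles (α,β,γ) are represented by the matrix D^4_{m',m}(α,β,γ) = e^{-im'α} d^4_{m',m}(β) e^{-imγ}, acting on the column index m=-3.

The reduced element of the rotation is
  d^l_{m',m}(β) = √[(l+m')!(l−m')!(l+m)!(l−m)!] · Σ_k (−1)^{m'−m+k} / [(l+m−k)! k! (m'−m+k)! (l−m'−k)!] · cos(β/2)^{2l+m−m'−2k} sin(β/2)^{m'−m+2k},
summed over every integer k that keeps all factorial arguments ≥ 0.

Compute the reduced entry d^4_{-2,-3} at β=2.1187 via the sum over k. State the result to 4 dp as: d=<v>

d=0.1871

d^4_{-2,-3}(β=2.1187) via the finite sum:
Half-angle: c=0.489439, s=0.872038. N=√(2·720·1·5040)=2693.993318
k: max(0,(-3)−(-2))=0 … min(4+(-3),4−(-2))=1
  k=0: (−1)^1·2693.9933/(720)·0.4894^7·0.8720^1 = -0.021953
  k=1: (−1)^2·2693.9933/(240)·0.4894^5·0.8720^3 = +0.209066
d^4_{-2,-3}(2.1187) = -0.021953 +0.209066 = +0.187113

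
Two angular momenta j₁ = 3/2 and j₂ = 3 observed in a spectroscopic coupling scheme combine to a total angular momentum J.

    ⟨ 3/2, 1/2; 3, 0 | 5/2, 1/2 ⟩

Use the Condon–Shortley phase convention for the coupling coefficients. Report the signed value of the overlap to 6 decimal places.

√[6·2!1!4!/8! · 2!1!3!3!3!2!] = √(216/35)
  +(−1)^0/∏(0,2,1,3,0,1)! = 1/12  (running 1/12)
  +(−1)^1/∏(1,1,0,2,1,2)! = -1/4  (running -1/6)
⟨..|..⟩ = √(216/35)·(-1/6) = -0.414039

-0.414039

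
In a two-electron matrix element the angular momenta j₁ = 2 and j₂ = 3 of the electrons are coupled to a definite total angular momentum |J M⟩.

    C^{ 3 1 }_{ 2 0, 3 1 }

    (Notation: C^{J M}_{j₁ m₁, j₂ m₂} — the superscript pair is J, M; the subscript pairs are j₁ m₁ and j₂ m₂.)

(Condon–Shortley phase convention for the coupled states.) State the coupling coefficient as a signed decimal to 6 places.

√[7·2!2!4!/9! · 2!2!4!2!4!2!] = √(256/15)
  +(−1)^0/∏(0,2,2,4,0,0)! = 1/96  (running 1/96)
  +(−1)^1/∏(1,1,1,3,1,1)! = -1/6  (running -5/32)
  +(−1)^2/∏(2,0,0,2,2,2)! = 1/16  (running -3/32)
⟨..|..⟩ = √(256/15)·(-3/32) = -0.387298

-0.387298  (= −√(3/20))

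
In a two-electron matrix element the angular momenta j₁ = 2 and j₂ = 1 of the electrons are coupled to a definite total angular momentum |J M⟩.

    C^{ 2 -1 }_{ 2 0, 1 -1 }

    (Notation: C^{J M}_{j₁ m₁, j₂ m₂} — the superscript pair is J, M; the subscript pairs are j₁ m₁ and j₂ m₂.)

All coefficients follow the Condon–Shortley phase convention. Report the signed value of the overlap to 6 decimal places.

+√(1/2) ≈ +0.707107

j₁+j₂−J=1  J+j₁−j₂=3  J−j₁+j₂=1  j₁+j₂+J+1=6
(j₁±m₁, j₂±m₂, J±M) = (2,2,0,2,1,3)
P² = 2
sum k=0..0:
  [0] +1/2 = 1/2
S = 1/2
C² = P²·S² = 1/2 ; C = +0.707107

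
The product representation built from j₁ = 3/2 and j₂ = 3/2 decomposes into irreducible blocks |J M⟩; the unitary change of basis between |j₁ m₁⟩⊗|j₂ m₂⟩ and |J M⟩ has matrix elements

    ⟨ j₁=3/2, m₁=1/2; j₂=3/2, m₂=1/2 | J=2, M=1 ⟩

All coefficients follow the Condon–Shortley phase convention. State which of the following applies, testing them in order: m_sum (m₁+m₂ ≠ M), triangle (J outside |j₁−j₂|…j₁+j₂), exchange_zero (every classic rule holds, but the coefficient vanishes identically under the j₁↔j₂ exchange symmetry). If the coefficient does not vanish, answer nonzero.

m-sum: m₁+m₂ = 1/2+1/2 = 1, M = 1  ✓
triangle: |j₁−j₂| = 0 ≤ J = 2 ≤ j₁+j₂ = 3  ✓
exchange: j₁=j₂ and m₁=m₂, and (−1)^(j₁+j₂−J) = (−1)^1 = −1 forces ⟨j₁m₁;j₂m₂|JM⟩ = −⟨j₂m₂;j₁m₁|JM⟩ = −⟨j₁m₁;j₂m₂|JM⟩ ⇒ the coefficient vanishes identically
Racah sum check: Σ_k collapses to 0 ⇒ CG = 0

exchange_zero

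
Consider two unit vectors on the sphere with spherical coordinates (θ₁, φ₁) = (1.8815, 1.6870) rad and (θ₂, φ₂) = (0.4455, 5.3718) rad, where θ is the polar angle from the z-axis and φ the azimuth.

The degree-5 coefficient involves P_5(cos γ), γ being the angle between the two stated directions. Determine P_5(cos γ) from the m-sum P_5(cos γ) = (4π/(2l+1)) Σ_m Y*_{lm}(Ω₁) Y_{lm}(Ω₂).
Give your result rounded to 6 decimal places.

Expand P_5 via completeness: Σ_{m} conj(Y_{5,m}) at Ω₁ times Y_{5,m} at Ω₂ —
  m=-5: (-0.199329+0.303566i) × (-0.001068-0.006812i) = +0.002281+0.001034i  (running Σ = +0.002281+0.001034i)
  m=-4: (-0.329635-0.165299i) × (-0.039988-0.022051i) = +0.009536+0.013879i  (running Σ = +0.011817+0.014912i)
  m=-3: (-0.016194+0.044556i) × (-0.160841+0.069417i) = -0.000488-0.008291i  (running Σ = +0.011329+0.006622i)
  m=-2: (-0.328911-0.077848i) × (-0.102160+0.396822i) = +0.064493-0.122566i  (running Σ = +0.075822-0.115944i)
  m=-1: (+0.004423-0.037895i) × (+0.298044+0.384493i) = +0.015889-0.009594i  (running Σ = +0.091711-0.125538i)
  m=0: (-0.322064-0.000000i) × (-0.023863+0.000000i) = +0.007685+0.000000i  (running Σ = +0.099397-0.125538i)
  m=1: (-0.004423-0.037895i) × (-0.298044+0.384493i) = +0.015889+0.009594i  (running Σ = +0.115285-0.115944i)
  m=2: (-0.328911+0.077848i) × (-0.102160-0.396822i) = +0.064493+0.122566i  (running Σ = +0.179779+0.006622i)
  m=3: (+0.016194+0.044556i) × (+0.160841+0.069417i) = -0.000488+0.008291i  (running Σ = +0.179290+0.014912i)
  m=4: (-0.329635+0.165299i) × (-0.039988+0.022051i) = +0.009536-0.013879i  (running Σ = +0.188827+0.001034i)
  m=5: (+0.199329+0.303566i) × (+0.001068-0.006812i) = +0.002281-0.001034i  (running Σ = +0.191108+0.000000i)
Total Σ_m = +0.191108+0.000000i. Multiply by 1.142397: +0.218321+0.000000i. P_5(cos γ) = 0.218321

0.218321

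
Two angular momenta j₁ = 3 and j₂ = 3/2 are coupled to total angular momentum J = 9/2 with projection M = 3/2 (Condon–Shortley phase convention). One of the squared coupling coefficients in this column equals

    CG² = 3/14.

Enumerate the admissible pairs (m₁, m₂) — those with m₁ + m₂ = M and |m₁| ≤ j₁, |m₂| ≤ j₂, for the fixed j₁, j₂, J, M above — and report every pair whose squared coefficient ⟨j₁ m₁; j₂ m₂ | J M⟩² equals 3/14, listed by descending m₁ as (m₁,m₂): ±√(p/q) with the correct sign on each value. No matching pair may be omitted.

Admissible pairs with m₁+m₂ = M = 3/2: (0,3/2), (1,1/2), (2,-1/2), (3,-3/2)
  (m₁,m₂)=(3,-3/2): CG² = 1/84, CG = +√(1/84)
  (m₁,m₂)=(2,-1/2): CG² = 3/14, CG = +√(3/14)   ← matches the target
  (m₁,m₂)=(1,1/2): CG² = 15/28, CG = +√(15/28)
  (m₁,m₂)=(0,3/2): CG² = 5/21, CG = +√(5/21)
Pairs with CG² = 3/14: (2,-1/2): +√(3/14)

(2,-1/2): +√(3/14)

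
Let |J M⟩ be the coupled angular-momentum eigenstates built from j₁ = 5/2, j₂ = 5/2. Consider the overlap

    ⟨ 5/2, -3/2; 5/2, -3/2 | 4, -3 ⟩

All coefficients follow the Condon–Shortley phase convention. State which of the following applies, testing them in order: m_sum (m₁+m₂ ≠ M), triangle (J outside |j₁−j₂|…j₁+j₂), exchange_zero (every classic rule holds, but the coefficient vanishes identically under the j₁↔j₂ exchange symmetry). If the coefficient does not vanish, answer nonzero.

m-sum: m₁+m₂ = -3/2+(-3/2) = -3, M = -3  ✓
triangle: |j₁−j₂| = 0 ≤ J = 4 ≤ j₁+j₂ = 5  ✓
exchange: j₁=j₂ and m₁=m₂, and (−1)^(j₁+j₂−J) = (−1)^1 = −1 forces ⟨j₁m₁;j₂m₂|JM⟩ = −⟨j₂m₂;j₁m₁|JM⟩ = −⟨j₁m₁;j₂m₂|JM⟩ ⇒ the coefficient vanishes identically
Racah sum check: Σ_k collapses to 0 ⇒ CG = 0

exchange_zero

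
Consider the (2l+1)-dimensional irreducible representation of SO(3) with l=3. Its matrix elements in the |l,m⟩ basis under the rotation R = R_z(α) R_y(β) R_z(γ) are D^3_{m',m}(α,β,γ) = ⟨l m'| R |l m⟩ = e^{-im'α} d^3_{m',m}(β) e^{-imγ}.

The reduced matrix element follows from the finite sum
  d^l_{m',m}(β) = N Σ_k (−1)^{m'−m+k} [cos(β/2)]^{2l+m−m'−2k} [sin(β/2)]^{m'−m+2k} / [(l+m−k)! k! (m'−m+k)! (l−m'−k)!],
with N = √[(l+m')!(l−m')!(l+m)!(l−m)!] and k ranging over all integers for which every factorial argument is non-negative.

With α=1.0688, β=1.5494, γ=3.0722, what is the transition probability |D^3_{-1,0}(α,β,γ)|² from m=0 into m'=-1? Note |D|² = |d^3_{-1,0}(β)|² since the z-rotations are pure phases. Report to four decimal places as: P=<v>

P=0.1866

D^3_{-1,0}(1.0688,1.5494,3.0722) = e^{-i·-1·1.0688}·d^3_{-1,0}(1.5494)·e^{-i·0·3.0722}. Compute d first:
With c≡cos(β/2)=0.714631 and s≡sin(β/2)=0.699502, N=[2·24·6·6]^{1/2}=41.569219
The bounds max(0,m−m')=1 and min(l+m,l−m')=3 give 3 terms
  k=1: (−1)^0·41.5692/(12)·0.7146^5·0.6995^1 = +0.451636
  k=2: (−1)^1·41.5692/(4)·0.7146^3·0.6995^3 = -1.298146
  k=3: (−1)^2·41.5692/(12)·0.7146^1·0.6995^5 = +0.414588
d^3_{-1,0}(1.5494) = +0.451636 -1.298146 +0.414588 = -0.431923
|D^3_{-1,0}|² = |d^3_{-1,0}(β)|² = (-0.431923)² = 0.186557 (the z-rotation phases have unit modulus)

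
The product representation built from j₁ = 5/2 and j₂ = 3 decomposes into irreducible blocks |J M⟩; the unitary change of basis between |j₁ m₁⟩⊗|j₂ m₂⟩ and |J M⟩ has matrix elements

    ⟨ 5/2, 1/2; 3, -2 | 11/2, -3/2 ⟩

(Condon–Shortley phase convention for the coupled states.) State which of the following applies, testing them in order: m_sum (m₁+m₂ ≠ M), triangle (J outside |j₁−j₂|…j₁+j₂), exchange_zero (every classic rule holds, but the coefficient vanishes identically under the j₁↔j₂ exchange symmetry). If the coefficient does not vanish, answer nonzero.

nonzero

m-sum: m₁+m₂ = 1/2+(-2) = -3/2, M = -3/2  ✓
triangle: |j₁−j₂| = 1/2 ≤ J = 11/2 ≤ j₁+j₂ = 11/2  ✓
exchange: j₁≠j₂ or m₁≠m₂ — the exchange symmetry imposes no constraint here
value check: CG = +√(2/11) = +0.426401 ≠ 0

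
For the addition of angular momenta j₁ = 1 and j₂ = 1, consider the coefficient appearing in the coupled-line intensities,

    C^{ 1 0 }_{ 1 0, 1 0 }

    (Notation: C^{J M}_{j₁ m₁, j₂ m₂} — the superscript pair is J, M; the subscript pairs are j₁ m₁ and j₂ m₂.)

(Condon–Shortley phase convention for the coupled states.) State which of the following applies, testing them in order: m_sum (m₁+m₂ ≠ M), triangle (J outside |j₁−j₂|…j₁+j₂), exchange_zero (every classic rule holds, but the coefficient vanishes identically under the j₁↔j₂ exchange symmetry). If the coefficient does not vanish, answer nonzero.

exchange_zero

m-sum: m₁+m₂ = 0+0 = 0, M = 0  ✓
triangle: |j₁−j₂| = 0 ≤ J = 1 ≤ j₁+j₂ = 2  ✓
exchange: j₁=j₂ and m₁=m₂, and (−1)^(j₁+j₂−J) = (−1)^1 = −1 forces ⟨j₁m₁;j₂m₂|JM⟩ = −⟨j₂m₂;j₁m₁|JM⟩ = −⟨j₁m₁;j₂m₂|JM⟩ ⇒ the coefficient vanishes identically
Racah sum check: Σ_k collapses to 0 ⇒ CG = 0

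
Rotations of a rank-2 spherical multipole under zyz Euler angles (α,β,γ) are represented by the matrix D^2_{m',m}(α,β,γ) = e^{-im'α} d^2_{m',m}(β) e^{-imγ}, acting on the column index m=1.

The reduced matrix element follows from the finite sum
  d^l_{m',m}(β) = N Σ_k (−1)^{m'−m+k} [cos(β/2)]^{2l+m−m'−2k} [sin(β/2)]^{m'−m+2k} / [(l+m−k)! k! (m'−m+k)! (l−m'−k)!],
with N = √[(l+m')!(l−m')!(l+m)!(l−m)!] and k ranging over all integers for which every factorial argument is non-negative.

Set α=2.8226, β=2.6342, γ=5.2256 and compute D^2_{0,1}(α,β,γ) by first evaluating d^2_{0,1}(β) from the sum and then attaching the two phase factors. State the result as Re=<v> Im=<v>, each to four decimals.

Re=-0.2554 Im=-0.4531

First d^2_{0,1}(β=2.6342), then the phase factors e^{-i(0)α} and e^{-i(1)γ}:
Half-angle: c=0.250984, s=0.967991. N=√(2·2·6·1)=4.898979
The bounds max(0,m−m')=1 and min(l+m,l−m')=2 give 2 terms
  k=1: (−1)^0·4.8990/(2)·0.2510^3·0.9680^1 = +0.037487
  k=2: (−1)^1·4.8990/(2)·0.2510^1·0.9680^3 = -0.557616
d^2_{0,1}(2.6342) = +0.037487 -0.557616 = -0.520129
Attach z-rotation phases: D = e^{-i(0)(2.8226)}·(-0.520129)·e^{-i(1)(5.2256)} = -0.255371-0.453122i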